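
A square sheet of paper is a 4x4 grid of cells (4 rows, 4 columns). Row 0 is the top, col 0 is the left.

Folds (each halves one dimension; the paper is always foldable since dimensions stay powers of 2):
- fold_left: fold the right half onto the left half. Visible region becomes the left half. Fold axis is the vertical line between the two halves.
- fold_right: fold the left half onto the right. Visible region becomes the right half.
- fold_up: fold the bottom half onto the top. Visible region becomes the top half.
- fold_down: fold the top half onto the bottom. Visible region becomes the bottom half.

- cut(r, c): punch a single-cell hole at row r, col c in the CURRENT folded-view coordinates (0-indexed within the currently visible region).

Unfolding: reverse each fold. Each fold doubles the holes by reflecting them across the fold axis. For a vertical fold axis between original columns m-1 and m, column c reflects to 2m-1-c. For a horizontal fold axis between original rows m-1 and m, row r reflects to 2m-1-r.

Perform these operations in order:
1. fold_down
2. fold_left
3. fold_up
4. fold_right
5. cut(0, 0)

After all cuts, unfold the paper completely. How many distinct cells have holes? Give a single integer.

Op 1 fold_down: fold axis h@2; visible region now rows[2,4) x cols[0,4) = 2x4
Op 2 fold_left: fold axis v@2; visible region now rows[2,4) x cols[0,2) = 2x2
Op 3 fold_up: fold axis h@3; visible region now rows[2,3) x cols[0,2) = 1x2
Op 4 fold_right: fold axis v@1; visible region now rows[2,3) x cols[1,2) = 1x1
Op 5 cut(0, 0): punch at orig (2,1); cuts so far [(2, 1)]; region rows[2,3) x cols[1,2) = 1x1
Unfold 1 (reflect across v@1): 2 holes -> [(2, 0), (2, 1)]
Unfold 2 (reflect across h@3): 4 holes -> [(2, 0), (2, 1), (3, 0), (3, 1)]
Unfold 3 (reflect across v@2): 8 holes -> [(2, 0), (2, 1), (2, 2), (2, 3), (3, 0), (3, 1), (3, 2), (3, 3)]
Unfold 4 (reflect across h@2): 16 holes -> [(0, 0), (0, 1), (0, 2), (0, 3), (1, 0), (1, 1), (1, 2), (1, 3), (2, 0), (2, 1), (2, 2), (2, 3), (3, 0), (3, 1), (3, 2), (3, 3)]

Answer: 16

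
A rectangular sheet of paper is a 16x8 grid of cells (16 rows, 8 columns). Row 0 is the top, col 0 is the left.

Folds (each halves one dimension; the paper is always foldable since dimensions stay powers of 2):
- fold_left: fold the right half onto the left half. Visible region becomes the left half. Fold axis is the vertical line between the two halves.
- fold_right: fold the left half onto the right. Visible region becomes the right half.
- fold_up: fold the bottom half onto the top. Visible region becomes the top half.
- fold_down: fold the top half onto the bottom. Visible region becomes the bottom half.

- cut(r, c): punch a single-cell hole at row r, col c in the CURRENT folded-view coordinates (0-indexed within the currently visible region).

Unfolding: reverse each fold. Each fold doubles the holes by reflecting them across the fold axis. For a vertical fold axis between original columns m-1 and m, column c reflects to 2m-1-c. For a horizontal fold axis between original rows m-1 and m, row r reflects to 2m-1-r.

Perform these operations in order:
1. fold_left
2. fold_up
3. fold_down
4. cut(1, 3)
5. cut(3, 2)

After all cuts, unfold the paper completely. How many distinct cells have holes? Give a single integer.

Op 1 fold_left: fold axis v@4; visible region now rows[0,16) x cols[0,4) = 16x4
Op 2 fold_up: fold axis h@8; visible region now rows[0,8) x cols[0,4) = 8x4
Op 3 fold_down: fold axis h@4; visible region now rows[4,8) x cols[0,4) = 4x4
Op 4 cut(1, 3): punch at orig (5,3); cuts so far [(5, 3)]; region rows[4,8) x cols[0,4) = 4x4
Op 5 cut(3, 2): punch at orig (7,2); cuts so far [(5, 3), (7, 2)]; region rows[4,8) x cols[0,4) = 4x4
Unfold 1 (reflect across h@4): 4 holes -> [(0, 2), (2, 3), (5, 3), (7, 2)]
Unfold 2 (reflect across h@8): 8 holes -> [(0, 2), (2, 3), (5, 3), (7, 2), (8, 2), (10, 3), (13, 3), (15, 2)]
Unfold 3 (reflect across v@4): 16 holes -> [(0, 2), (0, 5), (2, 3), (2, 4), (5, 3), (5, 4), (7, 2), (7, 5), (8, 2), (8, 5), (10, 3), (10, 4), (13, 3), (13, 4), (15, 2), (15, 5)]

Answer: 16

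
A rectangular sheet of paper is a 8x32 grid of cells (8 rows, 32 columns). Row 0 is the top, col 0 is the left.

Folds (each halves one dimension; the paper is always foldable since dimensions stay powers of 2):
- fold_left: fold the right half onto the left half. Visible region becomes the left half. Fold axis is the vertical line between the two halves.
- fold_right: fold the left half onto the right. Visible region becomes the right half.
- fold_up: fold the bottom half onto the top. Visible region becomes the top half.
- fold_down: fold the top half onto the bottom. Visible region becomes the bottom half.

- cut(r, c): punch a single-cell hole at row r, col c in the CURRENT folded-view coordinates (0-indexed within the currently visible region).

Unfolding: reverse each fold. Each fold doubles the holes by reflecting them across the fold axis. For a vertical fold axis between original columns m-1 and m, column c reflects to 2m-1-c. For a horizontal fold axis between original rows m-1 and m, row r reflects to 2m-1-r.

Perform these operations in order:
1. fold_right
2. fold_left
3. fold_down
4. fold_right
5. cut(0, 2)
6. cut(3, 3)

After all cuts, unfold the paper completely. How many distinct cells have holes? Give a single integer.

Answer: 32

Derivation:
Op 1 fold_right: fold axis v@16; visible region now rows[0,8) x cols[16,32) = 8x16
Op 2 fold_left: fold axis v@24; visible region now rows[0,8) x cols[16,24) = 8x8
Op 3 fold_down: fold axis h@4; visible region now rows[4,8) x cols[16,24) = 4x8
Op 4 fold_right: fold axis v@20; visible region now rows[4,8) x cols[20,24) = 4x4
Op 5 cut(0, 2): punch at orig (4,22); cuts so far [(4, 22)]; region rows[4,8) x cols[20,24) = 4x4
Op 6 cut(3, 3): punch at orig (7,23); cuts so far [(4, 22), (7, 23)]; region rows[4,8) x cols[20,24) = 4x4
Unfold 1 (reflect across v@20): 4 holes -> [(4, 17), (4, 22), (7, 16), (7, 23)]
Unfold 2 (reflect across h@4): 8 holes -> [(0, 16), (0, 23), (3, 17), (3, 22), (4, 17), (4, 22), (7, 16), (7, 23)]
Unfold 3 (reflect across v@24): 16 holes -> [(0, 16), (0, 23), (0, 24), (0, 31), (3, 17), (3, 22), (3, 25), (3, 30), (4, 17), (4, 22), (4, 25), (4, 30), (7, 16), (7, 23), (7, 24), (7, 31)]
Unfold 4 (reflect across v@16): 32 holes -> [(0, 0), (0, 7), (0, 8), (0, 15), (0, 16), (0, 23), (0, 24), (0, 31), (3, 1), (3, 6), (3, 9), (3, 14), (3, 17), (3, 22), (3, 25), (3, 30), (4, 1), (4, 6), (4, 9), (4, 14), (4, 17), (4, 22), (4, 25), (4, 30), (7, 0), (7, 7), (7, 8), (7, 15), (7, 16), (7, 23), (7, 24), (7, 31)]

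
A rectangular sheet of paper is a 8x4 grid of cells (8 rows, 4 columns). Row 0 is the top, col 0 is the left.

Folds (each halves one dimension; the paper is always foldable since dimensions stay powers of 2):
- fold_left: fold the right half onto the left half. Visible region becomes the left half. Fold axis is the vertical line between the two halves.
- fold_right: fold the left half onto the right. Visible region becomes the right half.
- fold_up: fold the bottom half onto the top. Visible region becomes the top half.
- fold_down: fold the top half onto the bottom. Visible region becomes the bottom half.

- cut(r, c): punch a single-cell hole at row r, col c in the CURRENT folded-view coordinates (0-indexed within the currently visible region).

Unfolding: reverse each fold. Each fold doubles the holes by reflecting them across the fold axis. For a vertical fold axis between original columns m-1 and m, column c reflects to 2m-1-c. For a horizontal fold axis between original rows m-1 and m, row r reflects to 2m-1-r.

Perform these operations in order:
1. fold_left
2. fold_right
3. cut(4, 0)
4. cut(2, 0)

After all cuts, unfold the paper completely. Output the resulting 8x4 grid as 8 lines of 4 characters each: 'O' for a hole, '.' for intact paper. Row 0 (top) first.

Op 1 fold_left: fold axis v@2; visible region now rows[0,8) x cols[0,2) = 8x2
Op 2 fold_right: fold axis v@1; visible region now rows[0,8) x cols[1,2) = 8x1
Op 3 cut(4, 0): punch at orig (4,1); cuts so far [(4, 1)]; region rows[0,8) x cols[1,2) = 8x1
Op 4 cut(2, 0): punch at orig (2,1); cuts so far [(2, 1), (4, 1)]; region rows[0,8) x cols[1,2) = 8x1
Unfold 1 (reflect across v@1): 4 holes -> [(2, 0), (2, 1), (4, 0), (4, 1)]
Unfold 2 (reflect across v@2): 8 holes -> [(2, 0), (2, 1), (2, 2), (2, 3), (4, 0), (4, 1), (4, 2), (4, 3)]

Answer: ....
....
OOOO
....
OOOO
....
....
....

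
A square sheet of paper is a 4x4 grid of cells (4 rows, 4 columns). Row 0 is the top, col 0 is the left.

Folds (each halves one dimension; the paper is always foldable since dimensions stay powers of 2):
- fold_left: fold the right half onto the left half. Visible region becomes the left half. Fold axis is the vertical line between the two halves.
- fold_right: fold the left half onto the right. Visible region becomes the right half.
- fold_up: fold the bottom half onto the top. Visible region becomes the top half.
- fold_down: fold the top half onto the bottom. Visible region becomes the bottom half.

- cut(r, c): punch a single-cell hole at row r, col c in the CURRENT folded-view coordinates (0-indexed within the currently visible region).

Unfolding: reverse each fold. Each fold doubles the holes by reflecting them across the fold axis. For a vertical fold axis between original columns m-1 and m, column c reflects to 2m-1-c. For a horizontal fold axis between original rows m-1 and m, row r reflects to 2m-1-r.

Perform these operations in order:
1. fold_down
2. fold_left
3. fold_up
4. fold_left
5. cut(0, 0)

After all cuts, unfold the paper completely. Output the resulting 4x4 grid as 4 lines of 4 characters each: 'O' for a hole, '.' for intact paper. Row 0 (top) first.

Op 1 fold_down: fold axis h@2; visible region now rows[2,4) x cols[0,4) = 2x4
Op 2 fold_left: fold axis v@2; visible region now rows[2,4) x cols[0,2) = 2x2
Op 3 fold_up: fold axis h@3; visible region now rows[2,3) x cols[0,2) = 1x2
Op 4 fold_left: fold axis v@1; visible region now rows[2,3) x cols[0,1) = 1x1
Op 5 cut(0, 0): punch at orig (2,0); cuts so far [(2, 0)]; region rows[2,3) x cols[0,1) = 1x1
Unfold 1 (reflect across v@1): 2 holes -> [(2, 0), (2, 1)]
Unfold 2 (reflect across h@3): 4 holes -> [(2, 0), (2, 1), (3, 0), (3, 1)]
Unfold 3 (reflect across v@2): 8 holes -> [(2, 0), (2, 1), (2, 2), (2, 3), (3, 0), (3, 1), (3, 2), (3, 3)]
Unfold 4 (reflect across h@2): 16 holes -> [(0, 0), (0, 1), (0, 2), (0, 3), (1, 0), (1, 1), (1, 2), (1, 3), (2, 0), (2, 1), (2, 2), (2, 3), (3, 0), (3, 1), (3, 2), (3, 3)]

Answer: OOOO
OOOO
OOOO
OOOO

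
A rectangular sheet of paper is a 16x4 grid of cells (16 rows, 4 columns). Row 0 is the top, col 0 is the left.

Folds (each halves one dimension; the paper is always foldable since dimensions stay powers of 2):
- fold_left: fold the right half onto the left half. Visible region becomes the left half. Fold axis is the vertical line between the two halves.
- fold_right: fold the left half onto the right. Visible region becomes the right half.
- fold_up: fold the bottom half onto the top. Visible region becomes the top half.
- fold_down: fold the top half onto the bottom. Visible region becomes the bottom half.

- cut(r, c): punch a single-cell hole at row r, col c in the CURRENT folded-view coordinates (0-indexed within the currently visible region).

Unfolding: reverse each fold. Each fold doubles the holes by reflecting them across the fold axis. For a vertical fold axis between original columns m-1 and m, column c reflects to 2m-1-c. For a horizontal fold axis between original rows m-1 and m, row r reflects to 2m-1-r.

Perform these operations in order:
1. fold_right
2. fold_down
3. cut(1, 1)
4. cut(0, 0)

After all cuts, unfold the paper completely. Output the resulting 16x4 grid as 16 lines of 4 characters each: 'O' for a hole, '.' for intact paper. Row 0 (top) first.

Op 1 fold_right: fold axis v@2; visible region now rows[0,16) x cols[2,4) = 16x2
Op 2 fold_down: fold axis h@8; visible region now rows[8,16) x cols[2,4) = 8x2
Op 3 cut(1, 1): punch at orig (9,3); cuts so far [(9, 3)]; region rows[8,16) x cols[2,4) = 8x2
Op 4 cut(0, 0): punch at orig (8,2); cuts so far [(8, 2), (9, 3)]; region rows[8,16) x cols[2,4) = 8x2
Unfold 1 (reflect across h@8): 4 holes -> [(6, 3), (7, 2), (8, 2), (9, 3)]
Unfold 2 (reflect across v@2): 8 holes -> [(6, 0), (6, 3), (7, 1), (7, 2), (8, 1), (8, 2), (9, 0), (9, 3)]

Answer: ....
....
....
....
....
....
O..O
.OO.
.OO.
O..O
....
....
....
....
....
....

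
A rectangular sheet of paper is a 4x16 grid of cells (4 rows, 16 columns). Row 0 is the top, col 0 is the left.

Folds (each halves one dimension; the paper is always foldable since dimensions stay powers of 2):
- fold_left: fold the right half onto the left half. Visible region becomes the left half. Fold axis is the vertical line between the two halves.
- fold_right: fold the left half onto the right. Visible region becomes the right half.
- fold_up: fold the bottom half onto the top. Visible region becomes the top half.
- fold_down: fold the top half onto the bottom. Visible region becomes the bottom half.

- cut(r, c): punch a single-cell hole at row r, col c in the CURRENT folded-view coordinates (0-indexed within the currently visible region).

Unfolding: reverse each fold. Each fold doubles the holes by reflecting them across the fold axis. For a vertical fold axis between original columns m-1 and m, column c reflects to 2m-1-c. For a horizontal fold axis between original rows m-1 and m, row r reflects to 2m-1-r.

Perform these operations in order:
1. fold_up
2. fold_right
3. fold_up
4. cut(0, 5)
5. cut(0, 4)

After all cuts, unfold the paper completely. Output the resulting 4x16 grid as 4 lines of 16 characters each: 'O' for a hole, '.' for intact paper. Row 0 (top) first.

Answer: ..OO........OO..
..OO........OO..
..OO........OO..
..OO........OO..

Derivation:
Op 1 fold_up: fold axis h@2; visible region now rows[0,2) x cols[0,16) = 2x16
Op 2 fold_right: fold axis v@8; visible region now rows[0,2) x cols[8,16) = 2x8
Op 3 fold_up: fold axis h@1; visible region now rows[0,1) x cols[8,16) = 1x8
Op 4 cut(0, 5): punch at orig (0,13); cuts so far [(0, 13)]; region rows[0,1) x cols[8,16) = 1x8
Op 5 cut(0, 4): punch at orig (0,12); cuts so far [(0, 12), (0, 13)]; region rows[0,1) x cols[8,16) = 1x8
Unfold 1 (reflect across h@1): 4 holes -> [(0, 12), (0, 13), (1, 12), (1, 13)]
Unfold 2 (reflect across v@8): 8 holes -> [(0, 2), (0, 3), (0, 12), (0, 13), (1, 2), (1, 3), (1, 12), (1, 13)]
Unfold 3 (reflect across h@2): 16 holes -> [(0, 2), (0, 3), (0, 12), (0, 13), (1, 2), (1, 3), (1, 12), (1, 13), (2, 2), (2, 3), (2, 12), (2, 13), (3, 2), (3, 3), (3, 12), (3, 13)]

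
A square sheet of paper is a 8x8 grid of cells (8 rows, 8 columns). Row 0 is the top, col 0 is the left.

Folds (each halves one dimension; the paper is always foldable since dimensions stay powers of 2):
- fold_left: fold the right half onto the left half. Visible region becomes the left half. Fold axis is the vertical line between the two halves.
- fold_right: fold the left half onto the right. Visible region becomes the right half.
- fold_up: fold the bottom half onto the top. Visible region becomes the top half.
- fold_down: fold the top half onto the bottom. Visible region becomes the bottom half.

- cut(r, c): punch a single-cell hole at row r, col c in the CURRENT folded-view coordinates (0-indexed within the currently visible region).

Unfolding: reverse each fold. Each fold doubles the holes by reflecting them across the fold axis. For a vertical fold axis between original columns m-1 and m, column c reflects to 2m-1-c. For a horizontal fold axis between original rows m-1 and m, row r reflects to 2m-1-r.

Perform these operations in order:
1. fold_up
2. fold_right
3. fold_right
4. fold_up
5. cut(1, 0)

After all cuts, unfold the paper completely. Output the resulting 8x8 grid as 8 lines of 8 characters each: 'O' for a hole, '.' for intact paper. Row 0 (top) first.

Answer: ........
.OO..OO.
.OO..OO.
........
........
.OO..OO.
.OO..OO.
........

Derivation:
Op 1 fold_up: fold axis h@4; visible region now rows[0,4) x cols[0,8) = 4x8
Op 2 fold_right: fold axis v@4; visible region now rows[0,4) x cols[4,8) = 4x4
Op 3 fold_right: fold axis v@6; visible region now rows[0,4) x cols[6,8) = 4x2
Op 4 fold_up: fold axis h@2; visible region now rows[0,2) x cols[6,8) = 2x2
Op 5 cut(1, 0): punch at orig (1,6); cuts so far [(1, 6)]; region rows[0,2) x cols[6,8) = 2x2
Unfold 1 (reflect across h@2): 2 holes -> [(1, 6), (2, 6)]
Unfold 2 (reflect across v@6): 4 holes -> [(1, 5), (1, 6), (2, 5), (2, 6)]
Unfold 3 (reflect across v@4): 8 holes -> [(1, 1), (1, 2), (1, 5), (1, 6), (2, 1), (2, 2), (2, 5), (2, 6)]
Unfold 4 (reflect across h@4): 16 holes -> [(1, 1), (1, 2), (1, 5), (1, 6), (2, 1), (2, 2), (2, 5), (2, 6), (5, 1), (5, 2), (5, 5), (5, 6), (6, 1), (6, 2), (6, 5), (6, 6)]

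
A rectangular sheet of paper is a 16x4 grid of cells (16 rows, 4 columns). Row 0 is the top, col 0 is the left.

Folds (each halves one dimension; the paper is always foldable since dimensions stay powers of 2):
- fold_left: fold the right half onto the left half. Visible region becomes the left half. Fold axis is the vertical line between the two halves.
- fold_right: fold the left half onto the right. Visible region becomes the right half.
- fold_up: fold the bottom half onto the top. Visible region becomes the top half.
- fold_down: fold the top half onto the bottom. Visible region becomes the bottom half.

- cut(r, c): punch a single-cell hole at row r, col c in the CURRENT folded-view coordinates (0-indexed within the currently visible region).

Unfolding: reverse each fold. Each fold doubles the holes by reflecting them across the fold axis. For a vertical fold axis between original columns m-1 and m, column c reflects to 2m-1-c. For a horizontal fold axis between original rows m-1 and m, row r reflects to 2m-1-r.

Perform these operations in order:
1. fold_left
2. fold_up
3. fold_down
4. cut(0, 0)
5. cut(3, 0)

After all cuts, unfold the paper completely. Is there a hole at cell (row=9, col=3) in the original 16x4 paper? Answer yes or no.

Op 1 fold_left: fold axis v@2; visible region now rows[0,16) x cols[0,2) = 16x2
Op 2 fold_up: fold axis h@8; visible region now rows[0,8) x cols[0,2) = 8x2
Op 3 fold_down: fold axis h@4; visible region now rows[4,8) x cols[0,2) = 4x2
Op 4 cut(0, 0): punch at orig (4,0); cuts so far [(4, 0)]; region rows[4,8) x cols[0,2) = 4x2
Op 5 cut(3, 0): punch at orig (7,0); cuts so far [(4, 0), (7, 0)]; region rows[4,8) x cols[0,2) = 4x2
Unfold 1 (reflect across h@4): 4 holes -> [(0, 0), (3, 0), (4, 0), (7, 0)]
Unfold 2 (reflect across h@8): 8 holes -> [(0, 0), (3, 0), (4, 0), (7, 0), (8, 0), (11, 0), (12, 0), (15, 0)]
Unfold 3 (reflect across v@2): 16 holes -> [(0, 0), (0, 3), (3, 0), (3, 3), (4, 0), (4, 3), (7, 0), (7, 3), (8, 0), (8, 3), (11, 0), (11, 3), (12, 0), (12, 3), (15, 0), (15, 3)]
Holes: [(0, 0), (0, 3), (3, 0), (3, 3), (4, 0), (4, 3), (7, 0), (7, 3), (8, 0), (8, 3), (11, 0), (11, 3), (12, 0), (12, 3), (15, 0), (15, 3)]

Answer: no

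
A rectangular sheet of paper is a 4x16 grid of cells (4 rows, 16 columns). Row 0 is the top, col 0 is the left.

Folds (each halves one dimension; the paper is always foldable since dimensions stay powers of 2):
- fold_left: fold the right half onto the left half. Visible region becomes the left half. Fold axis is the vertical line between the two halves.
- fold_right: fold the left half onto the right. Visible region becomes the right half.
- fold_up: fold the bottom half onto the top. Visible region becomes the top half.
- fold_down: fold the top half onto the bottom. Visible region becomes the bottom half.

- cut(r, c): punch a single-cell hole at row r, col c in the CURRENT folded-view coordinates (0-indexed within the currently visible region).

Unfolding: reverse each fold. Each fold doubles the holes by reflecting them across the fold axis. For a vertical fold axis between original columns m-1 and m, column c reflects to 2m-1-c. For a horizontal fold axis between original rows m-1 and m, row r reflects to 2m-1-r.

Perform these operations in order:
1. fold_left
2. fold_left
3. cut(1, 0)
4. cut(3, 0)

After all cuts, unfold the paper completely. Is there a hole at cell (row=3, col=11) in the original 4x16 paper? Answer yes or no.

Op 1 fold_left: fold axis v@8; visible region now rows[0,4) x cols[0,8) = 4x8
Op 2 fold_left: fold axis v@4; visible region now rows[0,4) x cols[0,4) = 4x4
Op 3 cut(1, 0): punch at orig (1,0); cuts so far [(1, 0)]; region rows[0,4) x cols[0,4) = 4x4
Op 4 cut(3, 0): punch at orig (3,0); cuts so far [(1, 0), (3, 0)]; region rows[0,4) x cols[0,4) = 4x4
Unfold 1 (reflect across v@4): 4 holes -> [(1, 0), (1, 7), (3, 0), (3, 7)]
Unfold 2 (reflect across v@8): 8 holes -> [(1, 0), (1, 7), (1, 8), (1, 15), (3, 0), (3, 7), (3, 8), (3, 15)]
Holes: [(1, 0), (1, 7), (1, 8), (1, 15), (3, 0), (3, 7), (3, 8), (3, 15)]

Answer: no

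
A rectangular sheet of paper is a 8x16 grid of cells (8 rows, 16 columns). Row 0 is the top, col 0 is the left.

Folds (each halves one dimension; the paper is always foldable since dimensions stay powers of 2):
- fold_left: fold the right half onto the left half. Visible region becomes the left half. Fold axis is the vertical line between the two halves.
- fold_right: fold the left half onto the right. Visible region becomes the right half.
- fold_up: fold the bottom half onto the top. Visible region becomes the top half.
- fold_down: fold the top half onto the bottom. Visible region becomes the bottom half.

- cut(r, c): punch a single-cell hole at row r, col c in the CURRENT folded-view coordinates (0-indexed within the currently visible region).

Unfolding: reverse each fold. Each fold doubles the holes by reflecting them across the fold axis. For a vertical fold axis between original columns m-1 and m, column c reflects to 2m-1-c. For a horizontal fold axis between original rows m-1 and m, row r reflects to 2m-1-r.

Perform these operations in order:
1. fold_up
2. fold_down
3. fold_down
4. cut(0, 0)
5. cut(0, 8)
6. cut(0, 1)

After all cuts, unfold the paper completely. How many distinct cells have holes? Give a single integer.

Answer: 24

Derivation:
Op 1 fold_up: fold axis h@4; visible region now rows[0,4) x cols[0,16) = 4x16
Op 2 fold_down: fold axis h@2; visible region now rows[2,4) x cols[0,16) = 2x16
Op 3 fold_down: fold axis h@3; visible region now rows[3,4) x cols[0,16) = 1x16
Op 4 cut(0, 0): punch at orig (3,0); cuts so far [(3, 0)]; region rows[3,4) x cols[0,16) = 1x16
Op 5 cut(0, 8): punch at orig (3,8); cuts so far [(3, 0), (3, 8)]; region rows[3,4) x cols[0,16) = 1x16
Op 6 cut(0, 1): punch at orig (3,1); cuts so far [(3, 0), (3, 1), (3, 8)]; region rows[3,4) x cols[0,16) = 1x16
Unfold 1 (reflect across h@3): 6 holes -> [(2, 0), (2, 1), (2, 8), (3, 0), (3, 1), (3, 8)]
Unfold 2 (reflect across h@2): 12 holes -> [(0, 0), (0, 1), (0, 8), (1, 0), (1, 1), (1, 8), (2, 0), (2, 1), (2, 8), (3, 0), (3, 1), (3, 8)]
Unfold 3 (reflect across h@4): 24 holes -> [(0, 0), (0, 1), (0, 8), (1, 0), (1, 1), (1, 8), (2, 0), (2, 1), (2, 8), (3, 0), (3, 1), (3, 8), (4, 0), (4, 1), (4, 8), (5, 0), (5, 1), (5, 8), (6, 0), (6, 1), (6, 8), (7, 0), (7, 1), (7, 8)]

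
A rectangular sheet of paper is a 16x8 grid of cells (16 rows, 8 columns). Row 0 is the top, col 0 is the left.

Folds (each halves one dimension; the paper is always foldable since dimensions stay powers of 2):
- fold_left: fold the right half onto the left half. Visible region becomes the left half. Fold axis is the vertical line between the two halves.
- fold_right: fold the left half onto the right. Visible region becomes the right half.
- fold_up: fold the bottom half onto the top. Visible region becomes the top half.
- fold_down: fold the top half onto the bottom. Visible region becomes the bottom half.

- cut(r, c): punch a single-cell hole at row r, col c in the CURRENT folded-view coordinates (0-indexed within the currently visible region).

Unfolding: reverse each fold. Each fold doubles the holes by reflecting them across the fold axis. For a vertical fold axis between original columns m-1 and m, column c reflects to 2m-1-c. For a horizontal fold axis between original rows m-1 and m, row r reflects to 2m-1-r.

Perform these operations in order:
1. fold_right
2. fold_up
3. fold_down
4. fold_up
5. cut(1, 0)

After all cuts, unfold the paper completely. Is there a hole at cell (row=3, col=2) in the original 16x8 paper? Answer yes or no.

Answer: no

Derivation:
Op 1 fold_right: fold axis v@4; visible region now rows[0,16) x cols[4,8) = 16x4
Op 2 fold_up: fold axis h@8; visible region now rows[0,8) x cols[4,8) = 8x4
Op 3 fold_down: fold axis h@4; visible region now rows[4,8) x cols[4,8) = 4x4
Op 4 fold_up: fold axis h@6; visible region now rows[4,6) x cols[4,8) = 2x4
Op 5 cut(1, 0): punch at orig (5,4); cuts so far [(5, 4)]; region rows[4,6) x cols[4,8) = 2x4
Unfold 1 (reflect across h@6): 2 holes -> [(5, 4), (6, 4)]
Unfold 2 (reflect across h@4): 4 holes -> [(1, 4), (2, 4), (5, 4), (6, 4)]
Unfold 3 (reflect across h@8): 8 holes -> [(1, 4), (2, 4), (5, 4), (6, 4), (9, 4), (10, 4), (13, 4), (14, 4)]
Unfold 4 (reflect across v@4): 16 holes -> [(1, 3), (1, 4), (2, 3), (2, 4), (5, 3), (5, 4), (6, 3), (6, 4), (9, 3), (9, 4), (10, 3), (10, 4), (13, 3), (13, 4), (14, 3), (14, 4)]
Holes: [(1, 3), (1, 4), (2, 3), (2, 4), (5, 3), (5, 4), (6, 3), (6, 4), (9, 3), (9, 4), (10, 3), (10, 4), (13, 3), (13, 4), (14, 3), (14, 4)]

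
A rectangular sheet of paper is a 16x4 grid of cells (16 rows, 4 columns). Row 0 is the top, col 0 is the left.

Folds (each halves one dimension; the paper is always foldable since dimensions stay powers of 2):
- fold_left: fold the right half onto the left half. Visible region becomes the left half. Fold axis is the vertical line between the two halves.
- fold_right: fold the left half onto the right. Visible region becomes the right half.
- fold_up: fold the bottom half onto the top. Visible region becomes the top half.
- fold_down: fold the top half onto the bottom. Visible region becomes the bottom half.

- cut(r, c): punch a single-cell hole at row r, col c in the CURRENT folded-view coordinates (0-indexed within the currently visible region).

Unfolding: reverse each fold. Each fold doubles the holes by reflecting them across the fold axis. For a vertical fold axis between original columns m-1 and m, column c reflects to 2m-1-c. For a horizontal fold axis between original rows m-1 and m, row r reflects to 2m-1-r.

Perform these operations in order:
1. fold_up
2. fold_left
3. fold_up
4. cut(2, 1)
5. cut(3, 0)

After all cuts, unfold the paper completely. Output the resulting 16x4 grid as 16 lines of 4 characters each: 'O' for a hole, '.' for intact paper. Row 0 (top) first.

Answer: ....
....
.OO.
O..O
O..O
.OO.
....
....
....
....
.OO.
O..O
O..O
.OO.
....
....

Derivation:
Op 1 fold_up: fold axis h@8; visible region now rows[0,8) x cols[0,4) = 8x4
Op 2 fold_left: fold axis v@2; visible region now rows[0,8) x cols[0,2) = 8x2
Op 3 fold_up: fold axis h@4; visible region now rows[0,4) x cols[0,2) = 4x2
Op 4 cut(2, 1): punch at orig (2,1); cuts so far [(2, 1)]; region rows[0,4) x cols[0,2) = 4x2
Op 5 cut(3, 0): punch at orig (3,0); cuts so far [(2, 1), (3, 0)]; region rows[0,4) x cols[0,2) = 4x2
Unfold 1 (reflect across h@4): 4 holes -> [(2, 1), (3, 0), (4, 0), (5, 1)]
Unfold 2 (reflect across v@2): 8 holes -> [(2, 1), (2, 2), (3, 0), (3, 3), (4, 0), (4, 3), (5, 1), (5, 2)]
Unfold 3 (reflect across h@8): 16 holes -> [(2, 1), (2, 2), (3, 0), (3, 3), (4, 0), (4, 3), (5, 1), (5, 2), (10, 1), (10, 2), (11, 0), (11, 3), (12, 0), (12, 3), (13, 1), (13, 2)]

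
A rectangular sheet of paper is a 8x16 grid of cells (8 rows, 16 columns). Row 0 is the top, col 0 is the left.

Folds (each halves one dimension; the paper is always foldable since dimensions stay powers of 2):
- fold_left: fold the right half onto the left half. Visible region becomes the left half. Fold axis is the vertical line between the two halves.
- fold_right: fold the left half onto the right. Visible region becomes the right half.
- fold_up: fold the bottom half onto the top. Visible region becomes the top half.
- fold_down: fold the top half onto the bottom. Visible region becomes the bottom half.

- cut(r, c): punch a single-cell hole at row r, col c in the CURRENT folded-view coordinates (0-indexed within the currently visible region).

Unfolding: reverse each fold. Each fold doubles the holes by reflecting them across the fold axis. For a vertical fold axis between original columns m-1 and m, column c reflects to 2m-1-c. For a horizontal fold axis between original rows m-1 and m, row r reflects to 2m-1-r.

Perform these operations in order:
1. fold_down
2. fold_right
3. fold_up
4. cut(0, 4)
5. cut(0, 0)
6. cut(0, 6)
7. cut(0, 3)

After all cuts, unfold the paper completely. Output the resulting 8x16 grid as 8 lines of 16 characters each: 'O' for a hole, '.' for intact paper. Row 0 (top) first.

Op 1 fold_down: fold axis h@4; visible region now rows[4,8) x cols[0,16) = 4x16
Op 2 fold_right: fold axis v@8; visible region now rows[4,8) x cols[8,16) = 4x8
Op 3 fold_up: fold axis h@6; visible region now rows[4,6) x cols[8,16) = 2x8
Op 4 cut(0, 4): punch at orig (4,12); cuts so far [(4, 12)]; region rows[4,6) x cols[8,16) = 2x8
Op 5 cut(0, 0): punch at orig (4,8); cuts so far [(4, 8), (4, 12)]; region rows[4,6) x cols[8,16) = 2x8
Op 6 cut(0, 6): punch at orig (4,14); cuts so far [(4, 8), (4, 12), (4, 14)]; region rows[4,6) x cols[8,16) = 2x8
Op 7 cut(0, 3): punch at orig (4,11); cuts so far [(4, 8), (4, 11), (4, 12), (4, 14)]; region rows[4,6) x cols[8,16) = 2x8
Unfold 1 (reflect across h@6): 8 holes -> [(4, 8), (4, 11), (4, 12), (4, 14), (7, 8), (7, 11), (7, 12), (7, 14)]
Unfold 2 (reflect across v@8): 16 holes -> [(4, 1), (4, 3), (4, 4), (4, 7), (4, 8), (4, 11), (4, 12), (4, 14), (7, 1), (7, 3), (7, 4), (7, 7), (7, 8), (7, 11), (7, 12), (7, 14)]
Unfold 3 (reflect across h@4): 32 holes -> [(0, 1), (0, 3), (0, 4), (0, 7), (0, 8), (0, 11), (0, 12), (0, 14), (3, 1), (3, 3), (3, 4), (3, 7), (3, 8), (3, 11), (3, 12), (3, 14), (4, 1), (4, 3), (4, 4), (4, 7), (4, 8), (4, 11), (4, 12), (4, 14), (7, 1), (7, 3), (7, 4), (7, 7), (7, 8), (7, 11), (7, 12), (7, 14)]

Answer: .O.OO..OO..OO.O.
................
................
.O.OO..OO..OO.O.
.O.OO..OO..OO.O.
................
................
.O.OO..OO..OO.O.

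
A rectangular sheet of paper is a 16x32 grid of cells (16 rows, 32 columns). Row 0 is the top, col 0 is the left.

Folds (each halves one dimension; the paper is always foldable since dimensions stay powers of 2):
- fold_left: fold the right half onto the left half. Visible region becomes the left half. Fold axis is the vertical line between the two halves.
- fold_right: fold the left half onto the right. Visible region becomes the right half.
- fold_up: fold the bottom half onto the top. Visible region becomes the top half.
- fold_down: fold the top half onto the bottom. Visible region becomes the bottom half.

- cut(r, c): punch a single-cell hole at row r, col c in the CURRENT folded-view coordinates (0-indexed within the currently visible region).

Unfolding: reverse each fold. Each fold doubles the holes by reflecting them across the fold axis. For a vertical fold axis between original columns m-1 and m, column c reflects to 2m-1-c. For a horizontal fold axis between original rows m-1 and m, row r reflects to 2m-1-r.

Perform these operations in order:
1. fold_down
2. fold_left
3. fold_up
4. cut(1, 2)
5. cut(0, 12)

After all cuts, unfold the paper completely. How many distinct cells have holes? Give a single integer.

Answer: 16

Derivation:
Op 1 fold_down: fold axis h@8; visible region now rows[8,16) x cols[0,32) = 8x32
Op 2 fold_left: fold axis v@16; visible region now rows[8,16) x cols[0,16) = 8x16
Op 3 fold_up: fold axis h@12; visible region now rows[8,12) x cols[0,16) = 4x16
Op 4 cut(1, 2): punch at orig (9,2); cuts so far [(9, 2)]; region rows[8,12) x cols[0,16) = 4x16
Op 5 cut(0, 12): punch at orig (8,12); cuts so far [(8, 12), (9, 2)]; region rows[8,12) x cols[0,16) = 4x16
Unfold 1 (reflect across h@12): 4 holes -> [(8, 12), (9, 2), (14, 2), (15, 12)]
Unfold 2 (reflect across v@16): 8 holes -> [(8, 12), (8, 19), (9, 2), (9, 29), (14, 2), (14, 29), (15, 12), (15, 19)]
Unfold 3 (reflect across h@8): 16 holes -> [(0, 12), (0, 19), (1, 2), (1, 29), (6, 2), (6, 29), (7, 12), (7, 19), (8, 12), (8, 19), (9, 2), (9, 29), (14, 2), (14, 29), (15, 12), (15, 19)]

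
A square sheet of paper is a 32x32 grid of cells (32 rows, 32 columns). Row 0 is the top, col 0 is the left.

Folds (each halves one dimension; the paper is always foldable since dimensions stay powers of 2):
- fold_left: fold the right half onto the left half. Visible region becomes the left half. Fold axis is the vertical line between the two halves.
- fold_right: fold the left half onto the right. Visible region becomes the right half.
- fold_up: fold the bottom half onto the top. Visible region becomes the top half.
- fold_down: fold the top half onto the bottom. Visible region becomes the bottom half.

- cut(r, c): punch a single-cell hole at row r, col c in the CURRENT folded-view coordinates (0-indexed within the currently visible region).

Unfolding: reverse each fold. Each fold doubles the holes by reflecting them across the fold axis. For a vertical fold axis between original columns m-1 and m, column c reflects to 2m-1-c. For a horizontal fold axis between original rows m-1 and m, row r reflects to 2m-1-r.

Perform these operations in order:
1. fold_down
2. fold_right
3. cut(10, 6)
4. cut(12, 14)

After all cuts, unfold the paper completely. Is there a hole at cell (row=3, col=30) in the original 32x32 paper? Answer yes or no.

Op 1 fold_down: fold axis h@16; visible region now rows[16,32) x cols[0,32) = 16x32
Op 2 fold_right: fold axis v@16; visible region now rows[16,32) x cols[16,32) = 16x16
Op 3 cut(10, 6): punch at orig (26,22); cuts so far [(26, 22)]; region rows[16,32) x cols[16,32) = 16x16
Op 4 cut(12, 14): punch at orig (28,30); cuts so far [(26, 22), (28, 30)]; region rows[16,32) x cols[16,32) = 16x16
Unfold 1 (reflect across v@16): 4 holes -> [(26, 9), (26, 22), (28, 1), (28, 30)]
Unfold 2 (reflect across h@16): 8 holes -> [(3, 1), (3, 30), (5, 9), (5, 22), (26, 9), (26, 22), (28, 1), (28, 30)]
Holes: [(3, 1), (3, 30), (5, 9), (5, 22), (26, 9), (26, 22), (28, 1), (28, 30)]

Answer: yes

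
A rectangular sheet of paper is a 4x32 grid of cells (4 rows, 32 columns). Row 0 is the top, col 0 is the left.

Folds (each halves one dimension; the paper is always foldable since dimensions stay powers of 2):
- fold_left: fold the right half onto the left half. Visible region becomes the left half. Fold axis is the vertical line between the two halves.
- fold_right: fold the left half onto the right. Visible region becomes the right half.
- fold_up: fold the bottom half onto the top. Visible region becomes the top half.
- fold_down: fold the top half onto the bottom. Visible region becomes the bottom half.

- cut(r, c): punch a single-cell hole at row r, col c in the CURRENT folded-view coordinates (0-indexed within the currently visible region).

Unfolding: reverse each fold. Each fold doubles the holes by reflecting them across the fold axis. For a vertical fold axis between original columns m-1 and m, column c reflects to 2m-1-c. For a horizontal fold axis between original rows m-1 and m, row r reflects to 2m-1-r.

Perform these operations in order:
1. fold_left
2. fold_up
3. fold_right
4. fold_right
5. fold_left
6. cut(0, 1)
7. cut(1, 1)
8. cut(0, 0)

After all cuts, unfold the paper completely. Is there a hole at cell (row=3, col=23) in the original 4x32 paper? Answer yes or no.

Op 1 fold_left: fold axis v@16; visible region now rows[0,4) x cols[0,16) = 4x16
Op 2 fold_up: fold axis h@2; visible region now rows[0,2) x cols[0,16) = 2x16
Op 3 fold_right: fold axis v@8; visible region now rows[0,2) x cols[8,16) = 2x8
Op 4 fold_right: fold axis v@12; visible region now rows[0,2) x cols[12,16) = 2x4
Op 5 fold_left: fold axis v@14; visible region now rows[0,2) x cols[12,14) = 2x2
Op 6 cut(0, 1): punch at orig (0,13); cuts so far [(0, 13)]; region rows[0,2) x cols[12,14) = 2x2
Op 7 cut(1, 1): punch at orig (1,13); cuts so far [(0, 13), (1, 13)]; region rows[0,2) x cols[12,14) = 2x2
Op 8 cut(0, 0): punch at orig (0,12); cuts so far [(0, 12), (0, 13), (1, 13)]; region rows[0,2) x cols[12,14) = 2x2
Unfold 1 (reflect across v@14): 6 holes -> [(0, 12), (0, 13), (0, 14), (0, 15), (1, 13), (1, 14)]
Unfold 2 (reflect across v@12): 12 holes -> [(0, 8), (0, 9), (0, 10), (0, 11), (0, 12), (0, 13), (0, 14), (0, 15), (1, 9), (1, 10), (1, 13), (1, 14)]
Unfold 3 (reflect across v@8): 24 holes -> [(0, 0), (0, 1), (0, 2), (0, 3), (0, 4), (0, 5), (0, 6), (0, 7), (0, 8), (0, 9), (0, 10), (0, 11), (0, 12), (0, 13), (0, 14), (0, 15), (1, 1), (1, 2), (1, 5), (1, 6), (1, 9), (1, 10), (1, 13), (1, 14)]
Unfold 4 (reflect across h@2): 48 holes -> [(0, 0), (0, 1), (0, 2), (0, 3), (0, 4), (0, 5), (0, 6), (0, 7), (0, 8), (0, 9), (0, 10), (0, 11), (0, 12), (0, 13), (0, 14), (0, 15), (1, 1), (1, 2), (1, 5), (1, 6), (1, 9), (1, 10), (1, 13), (1, 14), (2, 1), (2, 2), (2, 5), (2, 6), (2, 9), (2, 10), (2, 13), (2, 14), (3, 0), (3, 1), (3, 2), (3, 3), (3, 4), (3, 5), (3, 6), (3, 7), (3, 8), (3, 9), (3, 10), (3, 11), (3, 12), (3, 13), (3, 14), (3, 15)]
Unfold 5 (reflect across v@16): 96 holes -> [(0, 0), (0, 1), (0, 2), (0, 3), (0, 4), (0, 5), (0, 6), (0, 7), (0, 8), (0, 9), (0, 10), (0, 11), (0, 12), (0, 13), (0, 14), (0, 15), (0, 16), (0, 17), (0, 18), (0, 19), (0, 20), (0, 21), (0, 22), (0, 23), (0, 24), (0, 25), (0, 26), (0, 27), (0, 28), (0, 29), (0, 30), (0, 31), (1, 1), (1, 2), (1, 5), (1, 6), (1, 9), (1, 10), (1, 13), (1, 14), (1, 17), (1, 18), (1, 21), (1, 22), (1, 25), (1, 26), (1, 29), (1, 30), (2, 1), (2, 2), (2, 5), (2, 6), (2, 9), (2, 10), (2, 13), (2, 14), (2, 17), (2, 18), (2, 21), (2, 22), (2, 25), (2, 26), (2, 29), (2, 30), (3, 0), (3, 1), (3, 2), (3, 3), (3, 4), (3, 5), (3, 6), (3, 7), (3, 8), (3, 9), (3, 10), (3, 11), (3, 12), (3, 13), (3, 14), (3, 15), (3, 16), (3, 17), (3, 18), (3, 19), (3, 20), (3, 21), (3, 22), (3, 23), (3, 24), (3, 25), (3, 26), (3, 27), (3, 28), (3, 29), (3, 30), (3, 31)]
Holes: [(0, 0), (0, 1), (0, 2), (0, 3), (0, 4), (0, 5), (0, 6), (0, 7), (0, 8), (0, 9), (0, 10), (0, 11), (0, 12), (0, 13), (0, 14), (0, 15), (0, 16), (0, 17), (0, 18), (0, 19), (0, 20), (0, 21), (0, 22), (0, 23), (0, 24), (0, 25), (0, 26), (0, 27), (0, 28), (0, 29), (0, 30), (0, 31), (1, 1), (1, 2), (1, 5), (1, 6), (1, 9), (1, 10), (1, 13), (1, 14), (1, 17), (1, 18), (1, 21), (1, 22), (1, 25), (1, 26), (1, 29), (1, 30), (2, 1), (2, 2), (2, 5), (2, 6), (2, 9), (2, 10), (2, 13), (2, 14), (2, 17), (2, 18), (2, 21), (2, 22), (2, 25), (2, 26), (2, 29), (2, 30), (3, 0), (3, 1), (3, 2), (3, 3), (3, 4), (3, 5), (3, 6), (3, 7), (3, 8), (3, 9), (3, 10), (3, 11), (3, 12), (3, 13), (3, 14), (3, 15), (3, 16), (3, 17), (3, 18), (3, 19), (3, 20), (3, 21), (3, 22), (3, 23), (3, 24), (3, 25), (3, 26), (3, 27), (3, 28), (3, 29), (3, 30), (3, 31)]

Answer: yes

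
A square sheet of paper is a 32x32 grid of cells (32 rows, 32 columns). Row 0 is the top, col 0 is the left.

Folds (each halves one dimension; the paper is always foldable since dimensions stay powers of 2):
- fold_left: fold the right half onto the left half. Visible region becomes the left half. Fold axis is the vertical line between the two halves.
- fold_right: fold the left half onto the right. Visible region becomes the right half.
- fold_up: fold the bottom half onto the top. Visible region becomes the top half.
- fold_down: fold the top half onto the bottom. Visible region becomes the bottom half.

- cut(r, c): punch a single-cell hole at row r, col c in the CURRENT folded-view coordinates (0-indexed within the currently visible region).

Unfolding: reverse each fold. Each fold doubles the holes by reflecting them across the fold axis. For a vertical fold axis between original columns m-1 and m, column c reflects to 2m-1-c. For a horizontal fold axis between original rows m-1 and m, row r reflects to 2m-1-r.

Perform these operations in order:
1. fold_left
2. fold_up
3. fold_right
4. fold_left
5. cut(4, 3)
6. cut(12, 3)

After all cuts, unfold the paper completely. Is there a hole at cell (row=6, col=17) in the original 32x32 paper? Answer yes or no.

Answer: no

Derivation:
Op 1 fold_left: fold axis v@16; visible region now rows[0,32) x cols[0,16) = 32x16
Op 2 fold_up: fold axis h@16; visible region now rows[0,16) x cols[0,16) = 16x16
Op 3 fold_right: fold axis v@8; visible region now rows[0,16) x cols[8,16) = 16x8
Op 4 fold_left: fold axis v@12; visible region now rows[0,16) x cols[8,12) = 16x4
Op 5 cut(4, 3): punch at orig (4,11); cuts so far [(4, 11)]; region rows[0,16) x cols[8,12) = 16x4
Op 6 cut(12, 3): punch at orig (12,11); cuts so far [(4, 11), (12, 11)]; region rows[0,16) x cols[8,12) = 16x4
Unfold 1 (reflect across v@12): 4 holes -> [(4, 11), (4, 12), (12, 11), (12, 12)]
Unfold 2 (reflect across v@8): 8 holes -> [(4, 3), (4, 4), (4, 11), (4, 12), (12, 3), (12, 4), (12, 11), (12, 12)]
Unfold 3 (reflect across h@16): 16 holes -> [(4, 3), (4, 4), (4, 11), (4, 12), (12, 3), (12, 4), (12, 11), (12, 12), (19, 3), (19, 4), (19, 11), (19, 12), (27, 3), (27, 4), (27, 11), (27, 12)]
Unfold 4 (reflect across v@16): 32 holes -> [(4, 3), (4, 4), (4, 11), (4, 12), (4, 19), (4, 20), (4, 27), (4, 28), (12, 3), (12, 4), (12, 11), (12, 12), (12, 19), (12, 20), (12, 27), (12, 28), (19, 3), (19, 4), (19, 11), (19, 12), (19, 19), (19, 20), (19, 27), (19, 28), (27, 3), (27, 4), (27, 11), (27, 12), (27, 19), (27, 20), (27, 27), (27, 28)]
Holes: [(4, 3), (4, 4), (4, 11), (4, 12), (4, 19), (4, 20), (4, 27), (4, 28), (12, 3), (12, 4), (12, 11), (12, 12), (12, 19), (12, 20), (12, 27), (12, 28), (19, 3), (19, 4), (19, 11), (19, 12), (19, 19), (19, 20), (19, 27), (19, 28), (27, 3), (27, 4), (27, 11), (27, 12), (27, 19), (27, 20), (27, 27), (27, 28)]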